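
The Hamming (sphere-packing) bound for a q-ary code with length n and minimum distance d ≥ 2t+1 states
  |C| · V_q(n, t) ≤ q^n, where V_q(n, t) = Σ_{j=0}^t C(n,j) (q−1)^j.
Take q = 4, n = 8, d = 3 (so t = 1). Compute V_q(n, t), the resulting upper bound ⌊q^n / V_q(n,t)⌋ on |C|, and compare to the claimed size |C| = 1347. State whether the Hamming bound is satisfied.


V_q(n, t) = 25, q^n = 65536, Hamming bound = 2621, |C| = 1347 ≤ bound (satisfied).

Step 1: Compute V_q(n, t) = Σ_{j=0}^1 C(n, j) (q−1)^j.
  j = 0: C(8,0)·(3)^0 = 1·1 = 1.
  j = 1: C(8,1)·(3)^1 = 8·3 = 24.
  V_q(n, t) = 1 + 24 = 25.
Step 2: q^n = 4^8 = 65536.
Step 3: Hamming bound ⌊q^n / V_q(n,t)⌋ = ⌊65536/25⌋ = 2621.
Step 4: Compare |C| = 1347 to 2621: satisfied.
The claimed |C| lies below the Hamming bound.


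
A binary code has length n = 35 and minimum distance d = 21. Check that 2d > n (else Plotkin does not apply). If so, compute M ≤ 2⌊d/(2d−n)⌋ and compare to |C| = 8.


Plotkin bound M ≤ 6; given |C| = 8 > bound (violated).

Check applicability: 2d = 42, n = 35.
2d − n = 7 > 0, so Plotkin applies.
Compute d/(2d−n) = 21/7 ≈ 3.0000.
⌊d/(2d−n)⌋ = 3.
Plotkin bound: M ≤ 2·3 = 6.
Given |C| = 8, check: VIOLATED.
This |C| is above the Plotkin bound, so no binary code with n = 35, d = 21 and 8 codewords exists.


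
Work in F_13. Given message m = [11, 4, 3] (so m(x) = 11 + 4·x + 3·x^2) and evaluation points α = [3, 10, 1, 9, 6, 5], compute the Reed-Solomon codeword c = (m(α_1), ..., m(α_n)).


c = [11, 0, 5, 4, 0, 2]

Message polynomial: m(x) = 11 + 4·x + 3·x^2 (mod 13).
For each evaluation point α_i, compute m(α_i) mod 13:
  α_1 = 3: Horner steps 3 → 0 → 11, so m(3) = 11.
  α_2 = 10: Horner steps 3 → 8 → 0, so m(10) = 0.
  α_3 = 1: Horner steps 3 → 7 → 5, so m(1) = 5.
  α_4 = 9: Horner steps 3 → 5 → 4, so m(9) = 4.
  α_5 = 6: Horner steps 3 → 9 → 0, so m(6) = 0.
  α_6 = 5: Horner steps 3 → 6 → 2, so m(5) = 2.
Codeword c = [11, 0, 5, 4, 0, 2] ∈ F_13^6.


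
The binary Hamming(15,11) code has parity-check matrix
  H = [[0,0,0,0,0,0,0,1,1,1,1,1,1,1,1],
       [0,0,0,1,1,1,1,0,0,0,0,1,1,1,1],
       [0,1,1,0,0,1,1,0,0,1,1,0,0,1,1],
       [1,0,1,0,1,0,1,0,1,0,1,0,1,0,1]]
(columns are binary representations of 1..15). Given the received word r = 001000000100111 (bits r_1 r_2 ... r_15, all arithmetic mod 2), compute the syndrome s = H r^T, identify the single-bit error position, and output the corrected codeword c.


s = (0, 1, 0, 1)^T, error position = 5, corrected codeword c = 001010000100111

Compute s = H r^T mod 2 one row at a time:
  s_1 = 0 + 0 + 1 + 0 + 0 + 1 + 1 + 1 = 4 ≡ 0 (mod 2).
  s_2 = 0 + 0 + 0 + 0 + 0 + 1 + 1 + 1 = 3 ≡ 1 (mod 2).
  s_3 = 0 + 1 + 0 + 0 + 1 + 0 + 1 + 1 = 4 ≡ 0 (mod 2).
  s_4 = 0 + 1 + 0 + 0 + 0 + 0 + 1 + 1 = 3 ≡ 1 (mod 2).
s = (0, 1, 0, 1)^T — this equals column 5 of H (binary 0101), so error is at position 5.
Correct: flip bit 5 of r = 001000000100111 to get c = 001010000100111.


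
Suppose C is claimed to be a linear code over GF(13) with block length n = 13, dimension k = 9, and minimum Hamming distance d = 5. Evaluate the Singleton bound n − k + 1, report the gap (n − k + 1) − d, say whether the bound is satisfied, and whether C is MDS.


Singleton RHS = n − k + 1 = 5, slack = 0, bound satisfied, MDS.

Singleton bound: d ≤ n − k + 1.
Here n = 13, k = 9, so n − k + 1 = 5.
Given d = 5, check d ≤ 5: YES.
Slack = (n − k + 1) − d = 0.
The code is MDS (slack = 0).
Description: the claimed parameters are [13, 9, 5]_13; such a code would be MDS (meets Singleton bound).


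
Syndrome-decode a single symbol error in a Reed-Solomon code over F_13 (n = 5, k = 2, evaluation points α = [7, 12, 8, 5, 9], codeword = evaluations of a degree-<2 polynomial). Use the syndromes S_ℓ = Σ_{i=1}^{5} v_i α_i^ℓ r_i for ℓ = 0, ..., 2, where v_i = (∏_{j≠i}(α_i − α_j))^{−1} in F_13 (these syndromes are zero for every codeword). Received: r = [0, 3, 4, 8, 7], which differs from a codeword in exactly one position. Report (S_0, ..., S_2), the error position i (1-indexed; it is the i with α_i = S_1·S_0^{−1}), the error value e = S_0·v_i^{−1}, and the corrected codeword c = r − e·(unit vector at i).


S = (2, 1, 7), error at position 1, error magnitude e = 12, c = [1, 3, 4, 8, 7].

Step 1: column multipliers v_i = (∏_{j≠i}(α_i − α_j))^{−1} mod 13.
  i = 1 (α = 7): (7−12)(7−8)(7−5)(7−9) = (−5)·(−1)·2·(−2) = −20 ≡ 6, so v_1 = 6^{−1} = 11 (mod 13).
  i = 2 (α = 12): (12−7)(12−8)(12−5)(12−9) = 5·4·7·3 = 420 ≡ 4, so v_2 = 4^{−1} = 10 (mod 13).
  i = 3 (α = 8): (8−7)(8−12)(8−5)(8−9) = 1·(−4)·3·(−1) = 12 ≡ 12, so v_3 = 12^{−1} = 12 (mod 13).
  i = 4 (α = 5): (5−7)(5−12)(5−8)(5−9) = (−2)·(−7)·(−3)·(−4) = 168 ≡ 12, so v_4 = 12^{−1} = 12 (mod 13).
  i = 5 (α = 9): (9−7)(9−12)(9−8)(9−5) = 2·(−3)·1·4 = −24 ≡ 2, so v_5 = 2^{−1} = 7 (mod 13).
  v = [11, 10, 12, 12, 7].
Step 2: syndromes of r = [0, 3, 4, 8, 7] (all sums mod 13).
  S_0 = Σ v_i r_i = 11·0 + 10·3 + 12·4 + 12·8 + 7·7 = 223 ≡ 2.
  S_1 = Σ v_i α_i r_i = 11·7·0 + 10·12·3 + 12·8·4 + 12·5·8 + 7·9·7 = 1665 ≡ 1.
  α_i^2 mod 13 = [10, 1, 12, 12, 3].
  S_2 = Σ v_i α_i^2 r_i = 11·10·0 + 10·1·3 + 12·12·4 + 12·12·8 + 7·3·7 = 1905 ≡ 7.
  S = (2, 1, 7) ≠ 0, so r is not a codeword (an error is present).
Step 3: locate the error. For a single error e at position i, S_ℓ = v_i·e·α_i^ℓ, so α_err = S_1/S_0.
  S_0^{−1} = 2^{−1} = 7 (mod 13), so α_err = 1·7 = 7 ≡ 7 = α_1. Error position i = 1.
  Consistency check: S_2/S_1 = 7·1 = 7 ≡ 7 = α_err ✓ (single-error assumption holds).
Step 4: error magnitude e = S_0/v_1 = S_0·∏_{j≠1}(α_1 − α_j) = 2·6 = 12 ≡ 12 (mod 13).
Step 5: correct position 1: c_1 = r_1 − e = 0 − 12 ≡ 1 (mod 13). Hence c = [1, 3, 4, 8, 7].
  Check: interpolating c through the α_i gives m(x) = 6 + 3·x (degree < 2) with m(α_i) = c_i for every i, so c is indeed a codeword.


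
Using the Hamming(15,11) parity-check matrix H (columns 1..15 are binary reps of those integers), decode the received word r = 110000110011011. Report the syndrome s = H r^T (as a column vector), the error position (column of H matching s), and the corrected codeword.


s = (1, 0, 1, 0)^T, error position = 10, corrected codeword c = 110000110111011

Compute s = H r^T mod 2 one row at a time:
  s_1 = 1 + 0 + 0 + 1 + 1 + 0 + 1 + 1 = 5 ≡ 1 (mod 2).
  s_2 = 0 + 0 + 0 + 1 + 1 + 0 + 1 + 1 = 4 ≡ 0 (mod 2).
  s_3 = 1 + 0 + 0 + 1 + 0 + 1 + 1 + 1 = 5 ≡ 1 (mod 2).
  s_4 = 1 + 0 + 0 + 1 + 0 + 1 + 0 + 1 = 4 ≡ 0 (mod 2).
s = (1, 0, 1, 0)^T — this equals column 10 of H (binary 1010), so error is at position 10.
Correct: flip bit 10 of r = 110000110011011 to get c = 110000110111011.


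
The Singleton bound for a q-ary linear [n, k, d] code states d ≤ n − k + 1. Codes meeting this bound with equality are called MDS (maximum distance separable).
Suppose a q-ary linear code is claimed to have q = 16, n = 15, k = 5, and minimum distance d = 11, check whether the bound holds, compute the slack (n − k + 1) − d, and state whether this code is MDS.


Singleton RHS = n − k + 1 = 11, slack = 0, bound satisfied, MDS.

Singleton bound: d ≤ n − k + 1.
Here n = 15, k = 5, so n − k + 1 = 11.
Given d = 11, check d ≤ 11: YES.
Slack = (n − k + 1) − d = 0.
The code is MDS (slack = 0).
Description: the claimed parameters are [15, 5, 11]_16; such a code would be MDS (meets Singleton bound).


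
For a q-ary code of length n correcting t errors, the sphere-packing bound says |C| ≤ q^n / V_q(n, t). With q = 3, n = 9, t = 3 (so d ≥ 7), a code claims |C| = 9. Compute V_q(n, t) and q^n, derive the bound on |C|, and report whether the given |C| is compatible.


V_q(n, t) = 835, q^n = 19683, Hamming bound = 23, |C| = 9 ≤ bound (satisfied).

Step 1: Compute V_q(n, t) = Σ_{j=0}^3 C(n, j) (q−1)^j.
  j = 0: C(9,0)·(2)^0 = 1·1 = 1.
  j = 1: C(9,1)·(2)^1 = 9·2 = 18.
  j = 2: C(9,2)·(2)^2 = 36·4 = 144.
  j = 3: C(9,3)·(2)^3 = 84·8 = 672.
  V_q(n, t) = 1 + 18 + 144 + 672 = 835.
Step 2: q^n = 3^9 = 19683.
Step 3: Hamming bound ⌊q^n / V_q(n,t)⌋ = ⌊19683/835⌋ = 23.
Step 4: Compare |C| = 9 to 23: satisfied.
The claimed |C| lies below the Hamming bound.


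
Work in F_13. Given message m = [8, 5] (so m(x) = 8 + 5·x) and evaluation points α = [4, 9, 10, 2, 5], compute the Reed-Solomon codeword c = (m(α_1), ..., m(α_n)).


c = [2, 1, 6, 5, 7]

Message polynomial: m(x) = 8 + 5·x (mod 13).
For each evaluation point α_i, compute m(α_i) mod 13:
  α_1 = 4: Horner steps 5 → 2, so m(4) = 2.
  α_2 = 9: Horner steps 5 → 1, so m(9) = 1.
  α_3 = 10: Horner steps 5 → 6, so m(10) = 6.
  α_4 = 2: Horner steps 5 → 5, so m(2) = 5.
  α_5 = 5: Horner steps 5 → 7, so m(5) = 7.
Codeword c = [2, 1, 6, 5, 7] ∈ F_13^5.


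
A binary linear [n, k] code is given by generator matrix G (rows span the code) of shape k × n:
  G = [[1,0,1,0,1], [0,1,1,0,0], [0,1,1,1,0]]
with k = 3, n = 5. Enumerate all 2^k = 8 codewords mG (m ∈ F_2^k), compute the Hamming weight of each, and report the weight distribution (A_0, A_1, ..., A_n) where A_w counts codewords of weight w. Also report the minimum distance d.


Weight distribution: A_0 = 1, A_1 = 1, A_2 = 1, A_3 = 3, A_4 = 2. Minimum distance d = 1.

Enumerate all 2^3 = 8 messages m ∈ F_2^3.
For each, compute codeword c = mG in F_2^5, then tally its weight.
  m = 000 → c = 00000, weight = 0.
  m = 100 → c = 10101, weight = 3.
  m = 010 → c = 01100, weight = 2.
  m = 110 → c = 11001, weight = 3.
  m = 001 → c = 01110, weight = 3.
  m = 101 → c = 11011, weight = 4.
  m = 011 → c = 00010, weight = 1.
  m = 111 → c = 10111, weight = 4.
Tally weights:
  weight 0: 1 codewords.
  weight 1: 1 codewords.
  weight 2: 1 codewords.
  weight 3: 3 codewords.
  weight 4: 2 codewords.
Minimum distance d = smallest w > 0 with A_w > 0 = 1.
Sanity: Σ A_w = 8 = 2^3 = 8 ✓.


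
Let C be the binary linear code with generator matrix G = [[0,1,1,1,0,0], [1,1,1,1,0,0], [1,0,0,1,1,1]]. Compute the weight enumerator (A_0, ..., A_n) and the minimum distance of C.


Weight distribution: A_0 = 1, A_1 = 1, A_3 = 2, A_4 = 3, A_5 = 1. Minimum distance d = 1.

Enumerate all 2^3 = 8 messages m ∈ F_2^3.
For each, compute codeword c = mG in F_2^6, then tally its weight.
  m = 000 → c = 000000, weight = 0.
  m = 100 → c = 011100, weight = 3.
  m = 010 → c = 111100, weight = 4.
  m = 110 → c = 100000, weight = 1.
  m = 001 → c = 100111, weight = 4.
  m = 101 → c = 111011, weight = 5.
  m = 011 → c = 011011, weight = 4.
  m = 111 → c = 000111, weight = 3.
Tally weights:
  weight 0: 1 codewords.
  weight 1: 1 codewords.
  weight 3: 2 codewords.
  weight 4: 3 codewords.
  weight 5: 1 codewords.
Minimum distance d = smallest w > 0 with A_w > 0 = 1.
Sanity: Σ A_w = 8 = 2^3 = 8 ✓.


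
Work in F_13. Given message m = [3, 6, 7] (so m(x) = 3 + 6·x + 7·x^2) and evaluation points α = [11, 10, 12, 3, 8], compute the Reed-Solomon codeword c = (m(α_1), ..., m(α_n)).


c = [6, 9, 4, 6, 5]

Message polynomial: m(x) = 3 + 6·x + 7·x^2 (mod 13).
For each evaluation point α_i, compute m(α_i) mod 13:
  α_1 = 11: Horner steps 7 → 5 → 6, so m(11) = 6.
  α_2 = 10: Horner steps 7 → 11 → 9, so m(10) = 9.
  α_3 = 12: Horner steps 7 → 12 → 4, so m(12) = 4.
  α_4 = 3: Horner steps 7 → 1 → 6, so m(3) = 6.
  α_5 = 8: Horner steps 7 → 10 → 5, so m(8) = 5.
Codeword c = [6, 9, 4, 6, 5] ∈ F_13^5.


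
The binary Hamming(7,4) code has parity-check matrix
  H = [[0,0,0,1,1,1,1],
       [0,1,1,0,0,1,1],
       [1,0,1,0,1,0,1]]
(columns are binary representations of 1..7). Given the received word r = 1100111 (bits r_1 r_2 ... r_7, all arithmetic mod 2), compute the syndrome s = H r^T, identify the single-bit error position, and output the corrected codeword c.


s = (1, 1, 1)^T, error position = 7, corrected codeword c = 1100110

Compute s = H r^T mod 2 one row at a time:
  s_1 = 0 + 1 + 1 + 1 = 3 ≡ 1 (mod 2).
  s_2 = 1 + 0 + 1 + 1 = 3 ≡ 1 (mod 2).
  s_3 = 1 + 0 + 1 + 1 = 3 ≡ 1 (mod 2).
s = (1, 1, 1)^T — this equals column 7 of H (binary 111), so error is at position 7.
Correct: flip bit 7 of r = 1100111 to get c = 1100110.


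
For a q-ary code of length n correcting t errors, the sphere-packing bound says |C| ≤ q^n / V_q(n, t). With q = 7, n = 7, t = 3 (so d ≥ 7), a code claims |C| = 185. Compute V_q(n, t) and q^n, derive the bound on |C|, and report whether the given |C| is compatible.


V_q(n, t) = 8359, q^n = 823543, Hamming bound = 98, |C| = 185 > bound (violated).

Step 1: Compute V_q(n, t) = Σ_{j=0}^3 C(n, j) (q−1)^j.
  j = 0: C(7,0)·(6)^0 = 1·1 = 1.
  j = 1: C(7,1)·(6)^1 = 7·6 = 42.
  j = 2: C(7,2)·(6)^2 = 21·36 = 756.
  j = 3: C(7,3)·(6)^3 = 35·216 = 7560.
  V_q(n, t) = 1 + 42 + 756 + 7560 = 8359.
Step 2: q^n = 7^7 = 823543.
Step 3: Hamming bound ⌊q^n / V_q(n,t)⌋ = ⌊823543/8359⌋ = 98.
Step 4: Compare |C| = 185 to 98: violated.
The claimed |C| lies above the Hamming bound, so no 7-ary code of length 7 with d ≥ 7 can have 185 codewords.


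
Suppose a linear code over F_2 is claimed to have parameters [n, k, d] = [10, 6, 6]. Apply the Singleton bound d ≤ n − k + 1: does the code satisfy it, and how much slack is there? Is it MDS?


Singleton RHS = n − k + 1 = 5, slack = -1, bound violated (no such code; not MDS).

Singleton bound: d ≤ n − k + 1.
Here n = 10, k = 6, so n − k + 1 = 5.
Given d = 6, check d ≤ 5: NO.
Slack = (n − k + 1) − d = -1.
The slack is negative: d = 6 exceeds n − k + 1 = 5 by 1, so the Singleton bound is violated and no linear [10, 6, 6]_2 code can exist. In particular it is not MDS (MDS requires d = n − k + 1 exactly).
Description: the claimed parameters are [10, 6, 6]_2; such a code would be impossible (violates the Singleton bound).


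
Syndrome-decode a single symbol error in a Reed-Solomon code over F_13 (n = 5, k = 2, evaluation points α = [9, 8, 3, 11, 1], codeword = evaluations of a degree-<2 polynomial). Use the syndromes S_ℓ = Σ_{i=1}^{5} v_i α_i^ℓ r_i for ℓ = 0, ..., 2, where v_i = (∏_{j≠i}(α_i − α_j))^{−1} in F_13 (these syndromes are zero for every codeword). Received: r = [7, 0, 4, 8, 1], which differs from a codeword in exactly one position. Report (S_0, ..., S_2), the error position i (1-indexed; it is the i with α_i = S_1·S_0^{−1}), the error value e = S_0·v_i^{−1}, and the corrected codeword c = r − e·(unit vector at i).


S = (12, 12, 12), error at position 5, error magnitude e = 11, c = [7, 0, 4, 8, 3].

Step 1: column multipliers v_i = (∏_{j≠i}(α_i − α_j))^{−1} mod 13.
  i = 1 (α = 9): (9−8)(9−3)(9−11)(9−1) = 1·6·(−2)·8 = −96 ≡ 8, so v_1 = 8^{−1} = 5 (mod 13).
  i = 2 (α = 8): (8−9)(8−3)(8−11)(8−1) = (−1)·5·(−3)·7 = 105 ≡ 1, so v_2 = 1^{−1} = 1 (mod 13).
  i = 3 (α = 3): (3−9)(3−8)(3−11)(3−1) = (−6)·(−5)·(−8)·2 = −480 ≡ 1, so v_3 = 1^{−1} = 1 (mod 13).
  i = 4 (α = 11): (11−9)(11−8)(11−3)(11−1) = 2·3·8·10 = 480 ≡ 12, so v_4 = 12^{−1} = 12 (mod 13).
  i = 5 (α = 1): (1−9)(1−8)(1−3)(1−11) = (−8)·(−7)·(−2)·(−10) = 1120 ≡ 2, so v_5 = 2^{−1} = 7 (mod 13).
  v = [5, 1, 1, 12, 7].
Step 2: syndromes of r = [7, 0, 4, 8, 1] (all sums mod 13).
  S_0 = Σ v_i r_i = 5·7 + 1·0 + 1·4 + 12·8 + 7·1 = 142 ≡ 12.
  S_1 = Σ v_i α_i r_i = 5·9·7 + 1·8·0 + 1·3·4 + 12·11·8 + 7·1·1 = 1390 ≡ 12.
  α_i^2 mod 13 = [3, 12, 9, 4, 1].
  S_2 = Σ v_i α_i^2 r_i = 5·3·7 + 1·12·0 + 1·9·4 + 12·4·8 + 7·1·1 = 532 ≡ 12.
  S = (12, 12, 12) ≠ 0, so r is not a codeword (an error is present).
Step 3: locate the error. For a single error e at position i, S_ℓ = v_i·e·α_i^ℓ, so α_err = S_1/S_0.
  S_0^{−1} = 12^{−1} = 12 (mod 13), so α_err = 12·12 = 144 ≡ 1 = α_5. Error position i = 5.
  Consistency check: S_2/S_1 = 12·12 = 144 ≡ 1 = α_err ✓ (single-error assumption holds).
Step 4: error magnitude e = S_0/v_5 = S_0·∏_{j≠5}(α_5 − α_j) = 12·2 = 24 ≡ 11 (mod 13).
Step 5: correct position 5: c_5 = r_5 − e = 1 − 11 ≡ 3 (mod 13). Hence c = [7, 0, 4, 8, 3].
  Check: interpolating c through the α_i gives m(x) = 9 + 7·x (degree < 2) with m(α_i) = c_i for every i, so c is indeed a codeword.


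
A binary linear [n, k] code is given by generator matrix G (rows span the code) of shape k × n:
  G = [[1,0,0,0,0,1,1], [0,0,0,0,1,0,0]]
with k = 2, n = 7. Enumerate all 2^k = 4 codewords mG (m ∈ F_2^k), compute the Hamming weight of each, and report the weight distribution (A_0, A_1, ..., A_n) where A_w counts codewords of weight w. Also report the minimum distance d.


Weight distribution: A_0 = 1, A_1 = 1, A_3 = 1, A_4 = 1. Minimum distance d = 1.

Enumerate all 2^2 = 4 messages m ∈ F_2^2.
For each, compute codeword c = mG in F_2^7, then tally its weight.
  m = 00 → c = 0000000, weight = 0.
  m = 10 → c = 1000011, weight = 3.
  m = 01 → c = 0000100, weight = 1.
  m = 11 → c = 1000111, weight = 4.
Tally weights:
  weight 0: 1 codewords.
  weight 1: 1 codewords.
  weight 3: 1 codewords.
  weight 4: 1 codewords.
Minimum distance d = smallest w > 0 with A_w > 0 = 1.
Sanity: Σ A_w = 4 = 2^2 = 4 ✓.


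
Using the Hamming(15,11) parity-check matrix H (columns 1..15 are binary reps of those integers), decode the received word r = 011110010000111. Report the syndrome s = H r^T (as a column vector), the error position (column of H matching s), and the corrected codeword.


s = (0, 1, 0, 0)^T, error position = 4, corrected codeword c = 011010010000111

Compute s = H r^T mod 2 one row at a time:
  s_1 = 1 + 0 + 0 + 0 + 0 + 1 + 1 + 1 = 4 ≡ 0 (mod 2).
  s_2 = 1 + 1 + 0 + 0 + 0 + 1 + 1 + 1 = 5 ≡ 1 (mod 2).
  s_3 = 1 + 1 + 0 + 0 + 0 + 0 + 1 + 1 = 4 ≡ 0 (mod 2).
  s_4 = 0 + 1 + 1 + 0 + 0 + 0 + 1 + 1 = 4 ≡ 0 (mod 2).
s = (0, 1, 0, 0)^T — this equals column 4 of H (binary 0100), so error is at position 4.
Correct: flip bit 4 of r = 011110010000111 to get c = 011010010000111.


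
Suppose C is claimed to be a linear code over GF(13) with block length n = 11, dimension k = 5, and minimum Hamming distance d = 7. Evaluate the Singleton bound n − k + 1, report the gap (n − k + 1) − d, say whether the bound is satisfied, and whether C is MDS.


Singleton RHS = n − k + 1 = 7, slack = 0, bound satisfied, MDS.

Singleton bound: d ≤ n − k + 1.
Here n = 11, k = 5, so n − k + 1 = 7.
Given d = 7, check d ≤ 7: YES.
Slack = (n − k + 1) − d = 0.
The code is MDS (slack = 0).
Description: the claimed parameters are [11, 5, 7]_13; such a code would be MDS (meets Singleton bound).


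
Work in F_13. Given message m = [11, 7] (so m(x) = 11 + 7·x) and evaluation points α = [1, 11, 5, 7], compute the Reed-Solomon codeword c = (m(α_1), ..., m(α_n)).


c = [5, 10, 7, 8]

Message polynomial: m(x) = 11 + 7·x (mod 13).
For each evaluation point α_i, compute m(α_i) mod 13:
  α_1 = 1: Horner steps 7 → 5, so m(1) = 5.
  α_2 = 11: Horner steps 7 → 10, so m(11) = 10.
  α_3 = 5: Horner steps 7 → 7, so m(5) = 7.
  α_4 = 7: Horner steps 7 → 8, so m(7) = 8.
Codeword c = [5, 10, 7, 8] ∈ F_13^4.


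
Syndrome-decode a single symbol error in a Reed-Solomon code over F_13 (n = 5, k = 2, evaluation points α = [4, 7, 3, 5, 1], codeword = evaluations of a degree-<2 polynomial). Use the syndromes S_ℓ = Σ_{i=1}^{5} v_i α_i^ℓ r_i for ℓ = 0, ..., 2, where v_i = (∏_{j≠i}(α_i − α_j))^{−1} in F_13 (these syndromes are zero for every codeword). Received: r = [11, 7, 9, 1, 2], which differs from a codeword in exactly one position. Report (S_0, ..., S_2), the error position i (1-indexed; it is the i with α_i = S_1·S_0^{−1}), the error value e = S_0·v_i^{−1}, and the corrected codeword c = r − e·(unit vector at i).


S = (4, 12, 10), error at position 3, error magnitude e = 1, c = [11, 7, 8, 1, 2].

Step 1: column multipliers v_i = (∏_{j≠i}(α_i − α_j))^{−1} mod 13.
  i = 1 (α = 4): (4−7)(4−3)(4−5)(4−1) = (−3)·1·(−1)·3 = 9 ≡ 9, so v_1 = 9^{−1} = 3 (mod 13).
  i = 2 (α = 7): (7−4)(7−3)(7−5)(7−1) = 3·4·2·6 = 144 ≡ 1, so v_2 = 1^{−1} = 1 (mod 13).
  i = 3 (α = 3): (3−4)(3−7)(3−5)(3−1) = (−1)·(−4)·(−2)·2 = −16 ≡ 10, so v_3 = 10^{−1} = 4 (mod 13).
  i = 4 (α = 5): (5−4)(5−7)(5−3)(5−1) = 1·(−2)·2·4 = −16 ≡ 10, so v_4 = 10^{−1} = 4 (mod 13).
  i = 5 (α = 1): (1−4)(1−7)(1−3)(1−5) = (−3)·(−6)·(−2)·(−4) = 144 ≡ 1, so v_5 = 1^{−1} = 1 (mod 13).
  v = [3, 1, 4, 4, 1].
Step 2: syndromes of r = [11, 7, 9, 1, 2] (all sums mod 13).
  S_0 = Σ v_i r_i = 3·11 + 1·7 + 4·9 + 4·1 + 1·2 = 82 ≡ 4.
  S_1 = Σ v_i α_i r_i = 3·4·11 + 1·7·7 + 4·3·9 + 4·5·1 + 1·1·2 = 311 ≡ 12.
  α_i^2 mod 13 = [3, 10, 9, 12, 1].
  S_2 = Σ v_i α_i^2 r_i = 3·3·11 + 1·10·7 + 4·9·9 + 4·12·1 + 1·1·2 = 543 ≡ 10.
  S = (4, 12, 10) ≠ 0, so r is not a codeword (an error is present).
Step 3: locate the error. For a single error e at position i, S_ℓ = v_i·e·α_i^ℓ, so α_err = S_1/S_0.
  S_0^{−1} = 4^{−1} = 10 (mod 13), so α_err = 12·10 = 120 ≡ 3 = α_3. Error position i = 3.
  Consistency check: S_2/S_1 = 10·12 = 120 ≡ 3 = α_err ✓ (single-error assumption holds).
Step 4: error magnitude e = S_0/v_3 = S_0·∏_{j≠3}(α_3 − α_j) = 4·10 = 40 ≡ 1 (mod 13).
Step 5: correct position 3: c_3 = r_3 − e = 9 − 1 ≡ 8 (mod 13). Hence c = [11, 7, 8, 1, 2].
  Check: interpolating c through the α_i gives m(x) = 12 + 3·x (degree < 2) with m(α_i) = c_i for every i, so c is indeed a codeword.


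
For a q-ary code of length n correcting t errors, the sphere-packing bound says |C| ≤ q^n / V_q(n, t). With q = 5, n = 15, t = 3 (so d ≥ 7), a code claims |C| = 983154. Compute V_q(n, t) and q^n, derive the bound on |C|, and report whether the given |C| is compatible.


V_q(n, t) = 30861, q^n = 30517578125, Hamming bound = 988871, |C| = 983154 ≤ bound (satisfied).

Step 1: Compute V_q(n, t) = Σ_{j=0}^3 C(n, j) (q−1)^j.
  j = 0: C(15,0)·(4)^0 = 1·1 = 1.
  j = 1: C(15,1)·(4)^1 = 15·4 = 60.
  j = 2: C(15,2)·(4)^2 = 105·16 = 1680.
  j = 3: C(15,3)·(4)^3 = 455·64 = 29120.
  V_q(n, t) = 1 + 60 + 1680 + 29120 = 30861.
Step 2: q^n = 5^15 = 30517578125.
Step 3: Hamming bound ⌊q^n / V_q(n,t)⌋ = ⌊30517578125/30861⌋ = 988871.
Step 4: Compare |C| = 983154 to 988871: satisfied.
The claimed |C| lies below the Hamming bound.


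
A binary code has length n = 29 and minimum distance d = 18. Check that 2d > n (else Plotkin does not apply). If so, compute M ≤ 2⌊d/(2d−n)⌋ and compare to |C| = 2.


Plotkin bound M ≤ 4; given |C| = 2 ≤ bound (satisfied).

Check applicability: 2d = 36, n = 29.
2d − n = 7 > 0, so Plotkin applies.
Compute d/(2d−n) = 18/7 ≈ 2.5714.
⌊d/(2d−n)⌋ = 2.
Plotkin bound: M ≤ 2·2 = 4.
Given |C| = 2, check: satisfied.
This |C| is below the Plotkin bound.


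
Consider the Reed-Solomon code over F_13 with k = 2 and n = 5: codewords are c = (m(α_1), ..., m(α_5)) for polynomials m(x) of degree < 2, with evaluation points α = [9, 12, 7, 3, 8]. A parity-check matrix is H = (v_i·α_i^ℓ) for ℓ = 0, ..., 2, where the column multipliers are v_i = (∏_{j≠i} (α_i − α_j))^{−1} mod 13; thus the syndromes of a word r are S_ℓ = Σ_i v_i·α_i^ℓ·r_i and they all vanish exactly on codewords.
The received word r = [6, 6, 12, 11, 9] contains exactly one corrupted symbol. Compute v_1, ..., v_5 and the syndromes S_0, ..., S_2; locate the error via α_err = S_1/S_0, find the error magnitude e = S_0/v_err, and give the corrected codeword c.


S = (5, 8, 5), error at position 2, error magnitude e = 9, c = [6, 10, 12, 11, 9].

Step 1: column multipliers v_i = (∏_{j≠i}(α_i − α_j))^{−1} mod 13.
  i = 1 (α = 9): (9−12)(9−7)(9−3)(9−8) = (−3)·2·6·1 = −36 ≡ 3, so v_1 = 3^{−1} = 9 (mod 13).
  i = 2 (α = 12): (12−9)(12−7)(12−3)(12−8) = 3·5·9·4 = 540 ≡ 7, so v_2 = 7^{−1} = 2 (mod 13).
  i = 3 (α = 7): (7−9)(7−12)(7−3)(7−8) = (−2)·(−5)·4·(−1) = −40 ≡ 12, so v_3 = 12^{−1} = 12 (mod 13).
  i = 4 (α = 3): (3−9)(3−12)(3−7)(3−8) = (−6)·(−9)·(−4)·(−5) = 1080 ≡ 1, so v_4 = 1^{−1} = 1 (mod 13).
  i = 5 (α = 8): (8−9)(8−12)(8−7)(8−3) = (−1)·(−4)·1·5 = 20 ≡ 7, so v_5 = 7^{−1} = 2 (mod 13).
  v = [9, 2, 12, 1, 2].
Step 2: syndromes of r = [6, 6, 12, 11, 9] (all sums mod 13).
  S_0 = Σ v_i r_i = 9·6 + 2·6 + 12·12 + 1·11 + 2·9 = 239 ≡ 5.
  S_1 = Σ v_i α_i r_i = 9·9·6 + 2·12·6 + 12·7·12 + 1·3·11 + 2·8·9 = 1815 ≡ 8.
  α_i^2 mod 13 = [3, 1, 10, 9, 12].
  S_2 = Σ v_i α_i^2 r_i = 9·3·6 + 2·1·6 + 12·10·12 + 1·9·11 + 2·12·9 = 1929 ≡ 5.
  S = (5, 8, 5) ≠ 0, so r is not a codeword (an error is present).
Step 3: locate the error. For a single error e at position i, S_ℓ = v_i·e·α_i^ℓ, so α_err = S_1/S_0.
  S_0^{−1} = 5^{−1} = 8 (mod 13), so α_err = 8·8 = 64 ≡ 12 = α_2. Error position i = 2.
  Consistency check: S_2/S_1 = 5·5 = 25 ≡ 12 = α_err ✓ (single-error assumption holds).
Step 4: error magnitude e = S_0/v_2 = S_0·∏_{j≠2}(α_2 − α_j) = 5·7 = 35 ≡ 9 (mod 13).
Step 5: correct position 2: c_2 = r_2 − e = 6 − 9 ≡ 10 (mod 13). Hence c = [6, 10, 12, 11, 9].
  Check: interpolating c through the α_i gives m(x) = 7 + 10·x (degree < 2) with m(α_i) = c_i for every i, so c is indeed a codeword.


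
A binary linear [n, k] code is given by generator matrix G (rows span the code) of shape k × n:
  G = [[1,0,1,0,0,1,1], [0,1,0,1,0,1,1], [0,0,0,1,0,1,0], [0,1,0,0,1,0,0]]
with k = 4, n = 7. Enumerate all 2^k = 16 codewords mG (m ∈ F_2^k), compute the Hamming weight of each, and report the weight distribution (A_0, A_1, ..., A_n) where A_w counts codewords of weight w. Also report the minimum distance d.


Weight distribution: A_0 = 1, A_2 = 4, A_4 = 9, A_6 = 2. Minimum distance d = 2.

Enumerate all 2^4 = 16 messages m ∈ F_2^4.
For each, compute codeword c = mG in F_2^7, then tally its weight.
  m = 0000 → c = 0000000, weight = 0.
  m = 1000 → c = 1010011, weight = 4.
  m = 0100 → c = 0101011, weight = 4.
  m = 1100 → c = 1111000, weight = 4.
  m = 0010 → c = 0001010, weight = 2.
  m = 1010 → c = 1011001, weight = 4.
  m = 0110 → c = 0100001, weight = 2.
  m = 1110 → c = 1110010, weight = 4.
  m = 0001 → c = 0100100, weight = 2.
  m = 1001 → c = 1110111, weight = 6.
  m = 0101 → c = 0001111, weight = 4.
  m = 1101 → c = 1011100, weight = 4.
  m = 0011 → c = 0101110, weight = 4.
  m = 1011 → c = 1111101, weight = 6.
  m = 0111 → c = 0000101, weight = 2.
  m = 1111 → c = 1010110, weight = 4.
Tally weights:
  weight 0: 1 codewords.
  weight 2: 4 codewords.
  weight 4: 9 codewords.
  weight 6: 2 codewords.
Minimum distance d = smallest w > 0 with A_w > 0 = 2.
Sanity: Σ A_w = 16 = 2^4 = 16 ✓.


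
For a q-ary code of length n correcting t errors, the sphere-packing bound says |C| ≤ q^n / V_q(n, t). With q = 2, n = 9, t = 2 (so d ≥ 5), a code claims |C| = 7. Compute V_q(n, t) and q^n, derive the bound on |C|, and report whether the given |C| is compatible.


V_q(n, t) = 46, q^n = 512, Hamming bound = 11, |C| = 7 ≤ bound (satisfied).

Step 1: Compute V_q(n, t) = Σ_{j=0}^2 C(n, j) (q−1)^j.
  j = 0: C(9,0)·(1)^0 = 1·1 = 1.
  j = 1: C(9,1)·(1)^1 = 9·1 = 9.
  j = 2: C(9,2)·(1)^2 = 36·1 = 36.
  V_q(n, t) = 1 + 9 + 36 = 46.
Step 2: q^n = 2^9 = 512.
Step 3: Hamming bound ⌊q^n / V_q(n,t)⌋ = ⌊512/46⌋ = 11.
Step 4: Compare |C| = 7 to 11: satisfied.
The claimed |C| lies below the Hamming bound.


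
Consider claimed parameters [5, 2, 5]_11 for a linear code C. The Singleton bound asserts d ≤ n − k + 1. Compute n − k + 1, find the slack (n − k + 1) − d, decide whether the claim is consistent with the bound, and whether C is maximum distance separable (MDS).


Singleton RHS = n − k + 1 = 4, slack = -1, bound violated (no such code; not MDS).

Singleton bound: d ≤ n − k + 1.
Here n = 5, k = 2, so n − k + 1 = 4.
Given d = 5, check d ≤ 4: NO.
Slack = (n − k + 1) − d = -1.
The slack is negative: d = 5 exceeds n − k + 1 = 4 by 1, so the Singleton bound is violated and no linear [5, 2, 5]_11 code can exist. In particular it is not MDS (MDS requires d = n − k + 1 exactly).
Description: the claimed parameters are [5, 2, 5]_11; such a code would be impossible (violates the Singleton bound).


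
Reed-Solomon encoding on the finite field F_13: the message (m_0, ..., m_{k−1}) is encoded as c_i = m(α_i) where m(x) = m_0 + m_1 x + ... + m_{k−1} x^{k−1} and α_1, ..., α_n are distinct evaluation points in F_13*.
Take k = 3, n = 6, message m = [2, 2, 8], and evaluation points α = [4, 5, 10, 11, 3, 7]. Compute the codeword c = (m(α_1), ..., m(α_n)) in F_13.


c = [8, 4, 3, 4, 2, 5]

Message polynomial: m(x) = 2 + 2·x + 8·x^2 (mod 13).
For each evaluation point α_i, compute m(α_i) mod 13:
  α_1 = 4: Horner steps 8 → 8 → 8, so m(4) = 8.
  α_2 = 5: Horner steps 8 → 3 → 4, so m(5) = 4.
  α_3 = 10: Horner steps 8 → 4 → 3, so m(10) = 3.
  α_4 = 11: Horner steps 8 → 12 → 4, so m(11) = 4.
  α_5 = 3: Horner steps 8 → 0 → 2, so m(3) = 2.
  α_6 = 7: Horner steps 8 → 6 → 5, so m(7) = 5.
Codeword c = [8, 4, 3, 4, 2, 5] ∈ F_13^6.


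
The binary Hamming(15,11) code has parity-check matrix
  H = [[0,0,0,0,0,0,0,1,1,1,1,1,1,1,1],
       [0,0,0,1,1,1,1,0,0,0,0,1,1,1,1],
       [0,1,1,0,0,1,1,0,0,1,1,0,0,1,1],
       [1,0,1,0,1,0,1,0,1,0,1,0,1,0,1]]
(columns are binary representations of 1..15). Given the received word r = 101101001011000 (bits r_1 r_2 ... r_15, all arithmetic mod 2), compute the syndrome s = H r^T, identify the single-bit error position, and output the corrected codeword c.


s = (1, 1, 1, 0)^T, error position = 14, corrected codeword c = 101101001011010

Compute s = H r^T mod 2 one row at a time:
  s_1 = 0 + 1 + 0 + 1 + 1 + 0 + 0 + 0 = 3 ≡ 1 (mod 2).
  s_2 = 1 + 0 + 1 + 0 + 1 + 0 + 0 + 0 = 3 ≡ 1 (mod 2).
  s_3 = 0 + 1 + 1 + 0 + 0 + 1 + 0 + 0 = 3 ≡ 1 (mod 2).
  s_4 = 1 + 1 + 0 + 0 + 1 + 1 + 0 + 0 = 4 ≡ 0 (mod 2).
s = (1, 1, 1, 0)^T — this equals column 14 of H (binary 1110), so error is at position 14.
Correct: flip bit 14 of r = 101101001011000 to get c = 101101001011010.


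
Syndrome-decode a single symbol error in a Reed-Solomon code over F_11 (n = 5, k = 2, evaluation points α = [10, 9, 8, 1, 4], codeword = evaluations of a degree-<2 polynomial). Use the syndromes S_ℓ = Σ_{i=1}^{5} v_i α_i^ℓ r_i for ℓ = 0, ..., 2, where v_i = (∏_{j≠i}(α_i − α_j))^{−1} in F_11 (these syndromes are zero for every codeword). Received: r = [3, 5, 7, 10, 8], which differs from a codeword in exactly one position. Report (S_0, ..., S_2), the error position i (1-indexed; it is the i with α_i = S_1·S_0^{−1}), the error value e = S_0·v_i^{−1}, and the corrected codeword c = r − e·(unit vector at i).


S = (5, 9, 3), error at position 5, error magnitude e = 4, c = [3, 5, 7, 10, 4].

Step 1: column multipliers v_i = (∏_{j≠i}(α_i − α_j))^{−1} mod 11.
  i = 1 (α = 10): (10−9)(10−8)(10−1)(10−4) = 1·2·9·6 = 108 ≡ 9, so v_1 = 9^{−1} = 5 (mod 11).
  i = 2 (α = 9): (9−10)(9−8)(9−1)(9−4) = (−1)·1·8·5 = −40 ≡ 4, so v_2 = 4^{−1} = 3 (mod 11).
  i = 3 (α = 8): (8−10)(8−9)(8−1)(8−4) = (−2)·(−1)·7·4 = 56 ≡ 1, so v_3 = 1^{−1} = 1 (mod 11).
  i = 4 (α = 1): (1−10)(1−9)(1−8)(1−4) = (−9)·(−8)·(−7)·(−3) = 1512 ≡ 5, so v_4 = 5^{−1} = 9 (mod 11).
  i = 5 (α = 4): (4−10)(4−9)(4−8)(4−1) = (−6)·(−5)·(−4)·3 = −360 ≡ 3, so v_5 = 3^{−1} = 4 (mod 11).
  v = [5, 3, 1, 9, 4].
Step 2: syndromes of r = [3, 5, 7, 10, 8] (all sums mod 11).
  S_0 = Σ v_i r_i = 5·3 + 3·5 + 1·7 + 9·10 + 4·8 = 159 ≡ 5.
  S_1 = Σ v_i α_i r_i = 5·10·3 + 3·9·5 + 1·8·7 + 9·1·10 + 4·4·8 = 559 ≡ 9.
  α_i^2 mod 11 = [1, 4, 9, 1, 5].
  S_2 = Σ v_i α_i^2 r_i = 5·1·3 + 3·4·5 + 1·9·7 + 9·1·10 + 4·5·8 = 388 ≡ 3.
  S = (5, 9, 3) ≠ 0, so r is not a codeword (an error is present).
Step 3: locate the error. For a single error e at position i, S_ℓ = v_i·e·α_i^ℓ, so α_err = S_1/S_0.
  S_0^{−1} = 5^{−1} = 9 (mod 11), so α_err = 9·9 = 81 ≡ 4 = α_5. Error position i = 5.
  Consistency check: S_2/S_1 = 3·5 = 15 ≡ 4 = α_err ✓ (single-error assumption holds).
Step 4: error magnitude e = S_0/v_5 = S_0·∏_{j≠5}(α_5 − α_j) = 5·3 = 15 ≡ 4 (mod 11).
Step 5: correct position 5: c_5 = r_5 − e = 8 − 4 ≡ 4 (mod 11). Hence c = [3, 5, 7, 10, 4].
  Check: interpolating c through the α_i gives m(x) = 1 + 9·x (degree < 2) with m(α_i) = c_i for every i, so c is indeed a codeword.


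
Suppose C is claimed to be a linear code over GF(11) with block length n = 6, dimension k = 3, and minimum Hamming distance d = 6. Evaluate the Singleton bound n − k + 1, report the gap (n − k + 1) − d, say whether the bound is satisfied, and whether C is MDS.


Singleton RHS = n − k + 1 = 4, slack = -2, bound violated (no such code; not MDS).

Singleton bound: d ≤ n − k + 1.
Here n = 6, k = 3, so n − k + 1 = 4.
Given d = 6, check d ≤ 4: NO.
Slack = (n − k + 1) − d = -2.
The slack is negative: d = 6 exceeds n − k + 1 = 4 by 2, so the Singleton bound is violated and no linear [6, 3, 6]_11 code can exist. In particular it is not MDS (MDS requires d = n − k + 1 exactly).
Description: the claimed parameters are [6, 3, 6]_11; such a code would be impossible (violates the Singleton bound).


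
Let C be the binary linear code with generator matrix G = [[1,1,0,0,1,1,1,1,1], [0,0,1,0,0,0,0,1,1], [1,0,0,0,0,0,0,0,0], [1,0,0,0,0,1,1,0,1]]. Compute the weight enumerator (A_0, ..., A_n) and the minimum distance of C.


Weight distribution: A_0 = 1, A_1 = 1, A_3 = 3, A_4 = 5, A_5 = 3, A_6 = 2, A_7 = 1. Minimum distance d = 1.

Enumerate all 2^4 = 16 messages m ∈ F_2^4.
For each, compute codeword c = mG in F_2^9, then tally its weight.
  m = 0000 → c = 000000000, weight = 0.
  m = 1000 → c = 110011111, weight = 7.
  m = 0100 → c = 001000011, weight = 3.
  m = 1100 → c = 111011100, weight = 6.
  m = 0010 → c = 100000000, weight = 1.
  m = 1010 → c = 010011111, weight = 6.
  m = 0110 → c = 101000011, weight = 4.
  m = 1110 → c = 011011100, weight = 5.
  m = 0001 → c = 100001101, weight = 4.
  m = 1001 → c = 010010010, weight = 3.
  m = 0101 → c = 101001110, weight = 5.
  m = 1101 → c = 011010001, weight = 4.
  m = 0011 → c = 000001101, weight = 3.
  m = 1011 → c = 110010010, weight = 4.
  m = 0111 → c = 001001110, weight = 4.
  m = 1111 → c = 111010001, weight = 5.
Tally weights:
  weight 0: 1 codewords.
  weight 1: 1 codewords.
  weight 3: 3 codewords.
  weight 4: 5 codewords.
  weight 5: 3 codewords.
  weight 6: 2 codewords.
  weight 7: 1 codewords.
Minimum distance d = smallest w > 0 with A_w > 0 = 1.
Sanity: Σ A_w = 16 = 2^4 = 16 ✓.


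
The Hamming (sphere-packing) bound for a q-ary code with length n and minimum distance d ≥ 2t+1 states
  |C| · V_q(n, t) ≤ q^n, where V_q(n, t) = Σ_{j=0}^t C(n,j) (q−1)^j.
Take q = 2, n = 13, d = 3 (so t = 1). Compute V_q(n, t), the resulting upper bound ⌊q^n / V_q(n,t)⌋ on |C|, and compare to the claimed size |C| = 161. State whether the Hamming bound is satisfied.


V_q(n, t) = 14, q^n = 8192, Hamming bound = 585, |C| = 161 ≤ bound (satisfied).

Step 1: Compute V_q(n, t) = Σ_{j=0}^1 C(n, j) (q−1)^j.
  j = 0: C(13,0)·(1)^0 = 1·1 = 1.
  j = 1: C(13,1)·(1)^1 = 13·1 = 13.
  V_q(n, t) = 1 + 13 = 14.
Step 2: q^n = 2^13 = 8192.
Step 3: Hamming bound ⌊q^n / V_q(n,t)⌋ = ⌊8192/14⌋ = 585.
Step 4: Compare |C| = 161 to 585: satisfied.
The claimed |C| lies below the Hamming bound.


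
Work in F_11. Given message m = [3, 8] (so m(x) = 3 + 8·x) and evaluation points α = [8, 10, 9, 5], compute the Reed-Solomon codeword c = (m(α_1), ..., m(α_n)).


c = [1, 6, 9, 10]

Message polynomial: m(x) = 3 + 8·x (mod 11).
For each evaluation point α_i, compute m(α_i) mod 11:
  α_1 = 8: Horner steps 8 → 1, so m(8) = 1.
  α_2 = 10: Horner steps 8 → 6, so m(10) = 6.
  α_3 = 9: Horner steps 8 → 9, so m(9) = 9.
  α_4 = 5: Horner steps 8 → 10, so m(5) = 10.
Codeword c = [1, 6, 9, 10] ∈ F_11^4.


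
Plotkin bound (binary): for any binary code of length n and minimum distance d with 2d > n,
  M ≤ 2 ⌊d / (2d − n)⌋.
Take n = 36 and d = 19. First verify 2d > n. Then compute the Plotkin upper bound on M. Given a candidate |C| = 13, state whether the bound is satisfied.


Plotkin bound M ≤ 18; given |C| = 13 ≤ bound (satisfied).

Check applicability: 2d = 38, n = 36.
2d − n = 2 > 0, so Plotkin applies.
Compute d/(2d−n) = 19/2 ≈ 9.5000.
⌊d/(2d−n)⌋ = 9.
Plotkin bound: M ≤ 2·9 = 18.
Given |C| = 13, check: satisfied.
This |C| is below the Plotkin bound.


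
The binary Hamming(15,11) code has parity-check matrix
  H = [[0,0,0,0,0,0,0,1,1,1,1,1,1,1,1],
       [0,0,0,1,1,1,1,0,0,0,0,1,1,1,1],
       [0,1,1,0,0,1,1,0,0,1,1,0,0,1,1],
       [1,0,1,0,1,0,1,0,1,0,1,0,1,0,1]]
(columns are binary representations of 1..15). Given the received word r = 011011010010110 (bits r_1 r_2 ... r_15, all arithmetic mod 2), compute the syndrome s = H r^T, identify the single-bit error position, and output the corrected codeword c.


s = (0, 0, 1, 0)^T, error position = 2, corrected codeword c = 001011010010110

Compute s = H r^T mod 2 one row at a time:
  s_1 = 1 + 0 + 0 + 1 + 0 + 1 + 1 + 0 = 4 ≡ 0 (mod 2).
  s_2 = 0 + 1 + 1 + 0 + 0 + 1 + 1 + 0 = 4 ≡ 0 (mod 2).
  s_3 = 1 + 1 + 1 + 0 + 0 + 1 + 1 + 0 = 5 ≡ 1 (mod 2).
  s_4 = 0 + 1 + 1 + 0 + 0 + 1 + 1 + 0 = 4 ≡ 0 (mod 2).
s = (0, 0, 1, 0)^T — this equals column 2 of H (binary 0010), so error is at position 2.
Correct: flip bit 2 of r = 011011010010110 to get c = 001011010010110.


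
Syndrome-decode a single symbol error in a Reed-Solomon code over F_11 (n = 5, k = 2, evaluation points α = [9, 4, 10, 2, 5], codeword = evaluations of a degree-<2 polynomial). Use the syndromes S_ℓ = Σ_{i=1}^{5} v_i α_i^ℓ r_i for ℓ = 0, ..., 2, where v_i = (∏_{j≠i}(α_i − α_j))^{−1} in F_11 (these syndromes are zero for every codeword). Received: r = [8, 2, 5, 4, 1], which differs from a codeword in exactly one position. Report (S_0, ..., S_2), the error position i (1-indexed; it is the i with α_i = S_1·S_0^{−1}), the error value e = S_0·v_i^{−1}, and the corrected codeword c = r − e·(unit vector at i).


S = (1, 10, 1), error at position 3, error magnitude e = 9, c = [8, 2, 7, 4, 1].

Step 1: column multipliers v_i = (∏_{j≠i}(α_i − α_j))^{−1} mod 11.
  i = 1 (α = 9): (9−4)(9−10)(9−2)(9−5) = 5·(−1)·7·4 = −140 ≡ 3, so v_1 = 3^{−1} = 4 (mod 11).
  i = 2 (α = 4): (4−9)(4−10)(4−2)(4−5) = (−5)·(−6)·2·(−1) = −60 ≡ 6, so v_2 = 6^{−1} = 2 (mod 11).
  i = 3 (α = 10): (10−9)(10−4)(10−2)(10−5) = 1·6·8·5 = 240 ≡ 9, so v_3 = 9^{−1} = 5 (mod 11).
  i = 4 (α = 2): (2−9)(2−4)(2−10)(2−5) = (−7)·(−2)·(−8)·(−3) = 336 ≡ 6, so v_4 = 6^{−1} = 2 (mod 11).
  i = 5 (α = 5): (5−9)(5−4)(5−10)(5−2) = (−4)·1·(−5)·3 = 60 ≡ 5, so v_5 = 5^{−1} = 9 (mod 11).
  v = [4, 2, 5, 2, 9].
Step 2: syndromes of r = [8, 2, 5, 4, 1] (all sums mod 11).
  S_0 = Σ v_i r_i = 4·8 + 2·2 + 5·5 + 2·4 + 9·1 = 78 ≡ 1.
  S_1 = Σ v_i α_i r_i = 4·9·8 + 2·4·2 + 5·10·5 + 2·2·4 + 9·5·1 = 615 ≡ 10.
  α_i^2 mod 11 = [4, 5, 1, 4, 3].
  S_2 = Σ v_i α_i^2 r_i = 4·4·8 + 2·5·2 + 5·1·5 + 2·4·4 + 9·3·1 = 232 ≡ 1.
  S = (1, 10, 1) ≠ 0, so r is not a codeword (an error is present).
Step 3: locate the error. For a single error e at position i, S_ℓ = v_i·e·α_i^ℓ, so α_err = S_1/S_0.
  S_0^{−1} = 1^{−1} = 1 (mod 11), so α_err = 10·1 = 10 ≡ 10 = α_3. Error position i = 3.
  Consistency check: S_2/S_1 = 1·10 = 10 ≡ 10 = α_err ✓ (single-error assumption holds).
Step 4: error magnitude e = S_0/v_3 = S_0·∏_{j≠3}(α_3 − α_j) = 1·9 = 9 ≡ 9 (mod 11).
Step 5: correct position 3: c_3 = r_3 − e = 5 − 9 ≡ 7 (mod 11). Hence c = [8, 2, 7, 4, 1].
  Check: interpolating c through the α_i gives m(x) = 6 + 10·x (degree < 2) with m(α_i) = c_i for every i, so c is indeed a codeword.
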